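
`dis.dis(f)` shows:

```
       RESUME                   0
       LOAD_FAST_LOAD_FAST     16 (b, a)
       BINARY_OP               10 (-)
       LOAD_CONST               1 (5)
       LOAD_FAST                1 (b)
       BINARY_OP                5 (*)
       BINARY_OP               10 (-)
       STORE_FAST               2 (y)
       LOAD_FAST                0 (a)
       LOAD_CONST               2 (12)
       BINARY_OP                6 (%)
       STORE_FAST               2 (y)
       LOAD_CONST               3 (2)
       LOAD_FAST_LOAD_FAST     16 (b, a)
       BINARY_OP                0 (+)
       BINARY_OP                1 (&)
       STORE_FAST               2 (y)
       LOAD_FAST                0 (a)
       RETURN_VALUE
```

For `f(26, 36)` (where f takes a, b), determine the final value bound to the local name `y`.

LOAD_FAST_LOAD_FAST b,a → push 36,26. Stack: [36, 26]
BINARY_OP - → 36 - 26 = 10. Stack: [10]
LOAD_CONST → push 5. Stack: [10, 5]
LOAD_FAST b → push 36. Stack: [10, 5, 36]
BINARY_OP * → 5 * 36 = 180. Stack: [10, 180]
BINARY_OP - → 10 - 180 = -170. Stack: [-170]
STORE_FAST y → y=-170. Stack: []
LOAD_FAST a → push 26. Stack: [26]
LOAD_CONST → push 12. Stack: [26, 12]
BINARY_OP % → 26 % 12 = 2. Stack: [2]
STORE_FAST y → y=2. Stack: []
LOAD_CONST → push 2. Stack: [2]
LOAD_FAST_LOAD_FAST b,a → push 36,26. Stack: [2, 36, 26]
BINARY_OP + → 36 + 26 = 62. Stack: [2, 62]
BINARY_OP & → 2 & 62 = 2. Stack: [2]
STORE_FAST y → y=2. Stack: []
LOAD_FAST a → push 26. Stack: [26]
RETURN_VALUE → return 26.

2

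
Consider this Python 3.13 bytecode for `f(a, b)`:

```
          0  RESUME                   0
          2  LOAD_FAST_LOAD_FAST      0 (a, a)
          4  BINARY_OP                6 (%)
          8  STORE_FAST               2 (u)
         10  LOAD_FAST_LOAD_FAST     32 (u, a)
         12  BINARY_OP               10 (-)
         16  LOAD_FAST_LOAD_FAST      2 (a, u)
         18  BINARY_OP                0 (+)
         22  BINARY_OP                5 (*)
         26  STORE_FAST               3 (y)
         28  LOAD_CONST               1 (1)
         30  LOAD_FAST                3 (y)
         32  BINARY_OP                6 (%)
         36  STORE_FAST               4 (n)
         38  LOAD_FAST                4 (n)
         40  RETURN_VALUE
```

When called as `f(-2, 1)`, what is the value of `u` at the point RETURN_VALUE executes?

0

LOAD_FAST_LOAD_FAST a,a → push -2,-2. Stack: [-2, -2]
BINARY_OP % → -2 % -2 = 0. Stack: [0]
STORE_FAST u → u=0. Stack: []
LOAD_FAST_LOAD_FAST u,a → push 0,-2. Stack: [0, -2]
BINARY_OP - → 0 - -2 = 2. Stack: [2]
LOAD_FAST_LOAD_FAST a,u → push -2,0. Stack: [2, -2, 0]
BINARY_OP + → -2 + 0 = -2. Stack: [2, -2]
BINARY_OP * → 2 * -2 = -4. Stack: [-4]
STORE_FAST y → y=-4. Stack: []
LOAD_CONST → push 1. Stack: [1]
LOAD_FAST y → push -4. Stack: [1, -4]
BINARY_OP % → 1 % -4 = -3. Stack: [-3]
STORE_FAST n → n=-3. Stack: []
LOAD_FAST n → push -3. Stack: [-3]
RETURN_VALUE → return -3.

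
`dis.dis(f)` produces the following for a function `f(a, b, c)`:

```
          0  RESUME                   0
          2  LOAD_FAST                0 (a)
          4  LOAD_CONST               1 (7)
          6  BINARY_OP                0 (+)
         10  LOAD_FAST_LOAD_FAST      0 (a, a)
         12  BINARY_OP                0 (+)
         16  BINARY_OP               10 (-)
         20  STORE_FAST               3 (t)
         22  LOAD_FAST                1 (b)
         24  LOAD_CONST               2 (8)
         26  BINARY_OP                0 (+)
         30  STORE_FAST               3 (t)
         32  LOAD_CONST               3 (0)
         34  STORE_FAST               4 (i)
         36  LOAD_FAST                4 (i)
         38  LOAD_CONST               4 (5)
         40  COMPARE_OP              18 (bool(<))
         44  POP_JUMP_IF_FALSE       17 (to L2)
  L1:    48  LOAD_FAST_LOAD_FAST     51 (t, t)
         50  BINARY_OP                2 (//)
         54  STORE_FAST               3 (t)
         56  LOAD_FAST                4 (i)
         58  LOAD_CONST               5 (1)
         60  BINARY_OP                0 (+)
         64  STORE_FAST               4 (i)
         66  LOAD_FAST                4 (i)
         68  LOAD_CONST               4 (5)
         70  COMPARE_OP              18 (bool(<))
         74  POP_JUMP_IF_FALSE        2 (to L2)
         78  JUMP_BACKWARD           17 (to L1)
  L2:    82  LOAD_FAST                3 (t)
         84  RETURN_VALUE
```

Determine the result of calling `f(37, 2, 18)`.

LOAD_FAST a → push 37
LOAD_CONST → push 7
BINARY_OP + → 37 + 7 = 44
LOAD_FAST_LOAD_FAST a,a → push 37,37
BINARY_OP + → 37 + 37 = 74
BINARY_OP - → 44 - 74 = -30
STORE_FAST t → t=-30
LOAD_FAST b → push 2
LOAD_CONST → push 8
BINARY_OP + → 2 + 8 = 10
STORE_FAST t → t=10
LOAD_CONST → push 0
STORE_FAST i → i=0
LOAD_FAST i → push 0
LOAD_CONST → push 5
COMPARE_OP bool(<) → 0 vs 5 = True
POP_JUMP_IF_FALSE → pop True; no jump
LOAD_FAST_LOAD_FAST t,t → push 10,10
BINARY_OP // → 10 // 10 = 1
STORE_FAST t → t=1
LOAD_FAST i → push 0
LOAD_CONST → push 1
BINARY_OP + → 0 + 1 = 1
STORE_FAST i → i=1
LOAD_FAST i → push 1
LOAD_CONST → push 5
COMPARE_OP bool(<) → 1 vs 5 = True
POP_JUMP_IF_FALSE → pop True; no jump
LOAD_FAST_LOAD_FAST t,t → push 1,1
BINARY_OP // → 1 // 1 = 1
STORE_FAST t → t=1
LOAD_FAST i → push 1
LOAD_CONST → push 1
BINARY_OP + → 1 + 1 = 2
STORE_FAST i → i=2
LOAD_FAST i → push 2
LOAD_CONST → push 5
COMPARE_OP bool(<) → 2 vs 5 = True
POP_JUMP_IF_FALSE → pop True; no jump
LOAD_FAST_LOAD_FAST t,t → push 1,1
BINARY_OP // → 1 // 1 = 1
STORE_FAST t → t=1
LOAD_FAST i → push 2
LOAD_CONST → push 1
BINARY_OP + → 2 + 1 = 3
STORE_FAST i → i=3
LOAD_FAST i → push 3
LOAD_CONST → push 5
COMPARE_OP bool(<) → 3 vs 5 = True
POP_JUMP_IF_FALSE → pop True; no jump
LOAD_FAST_LOAD_FAST t,t → push 1,1
BINARY_OP // → 1 // 1 = 1
STORE_FAST t → t=1
LOAD_FAST i → push 3
LOAD_CONST → push 1
BINARY_OP + → 3 + 1 = 4
STORE_FAST i → i=4
LOAD_FAST i → push 4
LOAD_CONST → push 5
COMPARE_OP bool(<) → 4 vs 5 = True
POP_JUMP_IF_FALSE → pop True; no jump
LOAD_FAST_LOAD_FAST t,t → push 1,1
BINARY_OP // → 1 // 1 = 1
STORE_FAST t → t=1
LOAD_FAST i → push 4
LOAD_CONST → push 1
BINARY_OP + → 4 + 1 = 5
STORE_FAST i → i=5
LOAD_FAST i → push 5
LOAD_CONST → push 5
COMPARE_OP bool(<) → 5 vs 5 = False
POP_JUMP_IF_FALSE → pop False; jump
LOAD_FAST t → push 1
RETURN_VALUE → return 1.

1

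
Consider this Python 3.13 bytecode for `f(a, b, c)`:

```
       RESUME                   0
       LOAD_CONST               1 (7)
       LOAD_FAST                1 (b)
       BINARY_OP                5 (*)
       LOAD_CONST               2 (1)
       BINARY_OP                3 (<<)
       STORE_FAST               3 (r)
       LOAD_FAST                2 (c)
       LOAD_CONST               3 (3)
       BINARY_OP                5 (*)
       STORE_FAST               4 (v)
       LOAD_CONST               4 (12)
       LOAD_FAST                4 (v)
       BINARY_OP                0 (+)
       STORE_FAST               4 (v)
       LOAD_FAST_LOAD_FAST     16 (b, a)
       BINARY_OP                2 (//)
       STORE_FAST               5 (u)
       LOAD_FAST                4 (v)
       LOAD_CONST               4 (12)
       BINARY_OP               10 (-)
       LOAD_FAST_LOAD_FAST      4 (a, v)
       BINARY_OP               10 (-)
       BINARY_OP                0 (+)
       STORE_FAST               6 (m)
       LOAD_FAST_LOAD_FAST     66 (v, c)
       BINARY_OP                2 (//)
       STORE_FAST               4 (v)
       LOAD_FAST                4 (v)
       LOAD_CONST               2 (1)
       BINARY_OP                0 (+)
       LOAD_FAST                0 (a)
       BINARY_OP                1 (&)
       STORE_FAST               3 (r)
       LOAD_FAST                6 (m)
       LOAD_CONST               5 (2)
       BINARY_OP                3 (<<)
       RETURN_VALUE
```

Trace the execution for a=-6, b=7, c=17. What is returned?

LOAD_CONST → push 7. Stack: [7]
LOAD_FAST b → push 7. Stack: [7, 7]
BINARY_OP * → 7 * 7 = 49. Stack: [49]
LOAD_CONST → push 1. Stack: [49, 1]
BINARY_OP << → 49 << 1 = 98. Stack: [98]
STORE_FAST r → r=98. Stack: []
LOAD_FAST c → push 17. Stack: [17]
LOAD_CONST → push 3. Stack: [17, 3]
BINARY_OP * → 17 * 3 = 51. Stack: [51]
STORE_FAST v → v=51. Stack: []
LOAD_CONST → push 12. Stack: [12]
LOAD_FAST v → push 51. Stack: [12, 51]
BINARY_OP + → 12 + 51 = 63. Stack: [63]
STORE_FAST v → v=63. Stack: []
LOAD_FAST_LOAD_FAST b,a → push 7,-6. Stack: [7, -6]
BINARY_OP // → 7 // -6 = -2. Stack: [-2]
STORE_FAST u → u=-2. Stack: []
LOAD_FAST v → push 63. Stack: [63]
LOAD_CONST → push 12. Stack: [63, 12]
BINARY_OP - → 63 - 12 = 51. Stack: [51]
LOAD_FAST_LOAD_FAST a,v → push -6,63. Stack: [51, -6, 63]
BINARY_OP - → -6 - 63 = -69. Stack: [51, -69]
BINARY_OP + → 51 + -69 = -18. Stack: [-18]
STORE_FAST m → m=-18. Stack: []
LOAD_FAST_LOAD_FAST v,c → push 63,17. Stack: [63, 17]
BINARY_OP // → 63 // 17 = 3. Stack: [3]
STORE_FAST v → v=3. Stack: []
LOAD_FAST v → push 3. Stack: [3]
LOAD_CONST → push 1. Stack: [3, 1]
BINARY_OP + → 3 + 1 = 4. Stack: [4]
LOAD_FAST a → push -6. Stack: [4, -6]
BINARY_OP & → 4 & -6 = 0. Stack: [0]
STORE_FAST r → r=0. Stack: []
LOAD_FAST m → push -18. Stack: [-18]
LOAD_CONST → push 2. Stack: [-18, 2]
BINARY_OP << → -18 << 2 = -72. Stack: [-72]
RETURN_VALUE → return -72.

-72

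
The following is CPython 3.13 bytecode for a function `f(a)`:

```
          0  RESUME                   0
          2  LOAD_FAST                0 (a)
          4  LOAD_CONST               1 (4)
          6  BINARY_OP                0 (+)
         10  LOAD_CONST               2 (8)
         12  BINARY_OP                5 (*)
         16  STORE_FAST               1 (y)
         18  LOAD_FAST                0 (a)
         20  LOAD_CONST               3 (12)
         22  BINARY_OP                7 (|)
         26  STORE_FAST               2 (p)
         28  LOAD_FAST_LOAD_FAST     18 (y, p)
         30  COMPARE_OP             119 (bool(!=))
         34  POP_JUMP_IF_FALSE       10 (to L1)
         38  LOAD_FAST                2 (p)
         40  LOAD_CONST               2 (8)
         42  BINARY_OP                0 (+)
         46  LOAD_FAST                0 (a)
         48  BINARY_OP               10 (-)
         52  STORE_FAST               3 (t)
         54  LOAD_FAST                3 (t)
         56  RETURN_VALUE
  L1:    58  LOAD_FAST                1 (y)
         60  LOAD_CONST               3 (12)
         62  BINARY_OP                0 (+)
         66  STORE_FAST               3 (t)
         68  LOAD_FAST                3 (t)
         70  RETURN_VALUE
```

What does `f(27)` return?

12

LOAD_FAST a → push 27. Stack: [27]
LOAD_CONST → push 4. Stack: [27, 4]
BINARY_OP + → 27 + 4 = 31. Stack: [31]
LOAD_CONST → push 8. Stack: [31, 8]
BINARY_OP * → 31 * 8 = 248. Stack: [248]
STORE_FAST y → y=248. Stack: []
LOAD_FAST a → push 27. Stack: [27]
LOAD_CONST → push 12. Stack: [27, 12]
BINARY_OP | → 27 | 12 = 31. Stack: [31]
STORE_FAST p → p=31. Stack: []
LOAD_FAST_LOAD_FAST y,p → push 248,31. Stack: [248, 31]
COMPARE_OP bool(!=) → 248 vs 31 = True. Stack: [True]
POP_JUMP_IF_FALSE → pop True; no jump. Stack: []
LOAD_FAST p → push 31. Stack: [31]
LOAD_CONST → push 8. Stack: [31, 8]
BINARY_OP + → 31 + 8 = 39. Stack: [39]
LOAD_FAST a → push 27. Stack: [39, 27]
BINARY_OP - → 39 - 27 = 12. Stack: [12]
STORE_FAST t → t=12. Stack: []
LOAD_FAST t → push 12. Stack: [12]
RETURN_VALUE → return 12.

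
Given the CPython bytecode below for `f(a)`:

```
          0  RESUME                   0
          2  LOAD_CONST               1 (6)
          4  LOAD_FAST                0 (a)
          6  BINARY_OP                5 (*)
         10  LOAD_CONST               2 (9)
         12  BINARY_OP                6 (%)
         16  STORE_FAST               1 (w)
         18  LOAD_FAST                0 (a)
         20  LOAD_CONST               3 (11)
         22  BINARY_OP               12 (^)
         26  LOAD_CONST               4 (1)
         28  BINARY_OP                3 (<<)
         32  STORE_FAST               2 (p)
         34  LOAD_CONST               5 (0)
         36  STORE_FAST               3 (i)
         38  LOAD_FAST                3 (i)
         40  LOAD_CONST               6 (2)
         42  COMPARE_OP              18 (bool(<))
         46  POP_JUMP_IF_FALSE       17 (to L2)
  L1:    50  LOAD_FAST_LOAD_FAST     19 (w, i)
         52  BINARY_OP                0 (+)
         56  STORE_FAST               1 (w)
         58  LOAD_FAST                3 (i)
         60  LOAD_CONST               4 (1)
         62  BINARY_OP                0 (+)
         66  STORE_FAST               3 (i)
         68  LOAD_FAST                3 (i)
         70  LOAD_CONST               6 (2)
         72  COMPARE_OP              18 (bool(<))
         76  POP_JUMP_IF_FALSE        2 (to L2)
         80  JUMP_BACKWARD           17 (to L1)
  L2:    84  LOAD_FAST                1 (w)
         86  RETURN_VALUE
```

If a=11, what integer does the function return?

LOAD_CONST → push 6. Stack: [6]
LOAD_FAST a → push 11. Stack: [6, 11]
BINARY_OP * → 6 * 11 = 66. Stack: [66]
LOAD_CONST → push 9. Stack: [66, 9]
BINARY_OP % → 66 % 9 = 3. Stack: [3]
STORE_FAST w → w=3. Stack: []
LOAD_FAST a → push 11. Stack: [11]
LOAD_CONST → push 11. Stack: [11, 11]
BINARY_OP ^ → 11 ^ 11 = 0. Stack: [0]
LOAD_CONST → push 1. Stack: [0, 1]
BINARY_OP << → 0 << 1 = 0. Stack: [0]
STORE_FAST p → p=0. Stack: []
LOAD_CONST → push 0. Stack: [0]
STORE_FAST i → i=0. Stack: []
LOAD_FAST i → push 0. Stack: [0]
LOAD_CONST → push 2. Stack: [0, 2]
COMPARE_OP bool(<) → 0 vs 2 = True. Stack: [True]
POP_JUMP_IF_FALSE → pop True; no jump. Stack: []
LOAD_FAST_LOAD_FAST w,i → push 3,0. Stack: [3, 0]
BINARY_OP + → 3 + 0 = 3. Stack: [3]
STORE_FAST w → w=3. Stack: []
LOAD_FAST i → push 0. Stack: [0]
LOAD_CONST → push 1. Stack: [0, 1]
BINARY_OP + → 0 + 1 = 1. Stack: [1]
STORE_FAST i → i=1. Stack: []
LOAD_FAST i → push 1. Stack: [1]
LOAD_CONST → push 2. Stack: [1, 2]
COMPARE_OP bool(<) → 1 vs 2 = True. Stack: [True]
POP_JUMP_IF_FALSE → pop True; no jump. Stack: []
LOAD_FAST_LOAD_FAST w,i → push 3,1. Stack: [3, 1]
BINARY_OP + → 3 + 1 = 4. Stack: [4]
STORE_FAST w → w=4. Stack: []
LOAD_FAST i → push 1. Stack: [1]
LOAD_CONST → push 1. Stack: [1, 1]
BINARY_OP + → 1 + 1 = 2. Stack: [2]
STORE_FAST i → i=2. Stack: []
LOAD_FAST i → push 2. Stack: [2]
LOAD_CONST → push 2. Stack: [2, 2]
COMPARE_OP bool(<) → 2 vs 2 = False. Stack: [False]
POP_JUMP_IF_FALSE → pop False; jump. Stack: []
LOAD_FAST w → push 4. Stack: [4]
RETURN_VALUE → return 4.

4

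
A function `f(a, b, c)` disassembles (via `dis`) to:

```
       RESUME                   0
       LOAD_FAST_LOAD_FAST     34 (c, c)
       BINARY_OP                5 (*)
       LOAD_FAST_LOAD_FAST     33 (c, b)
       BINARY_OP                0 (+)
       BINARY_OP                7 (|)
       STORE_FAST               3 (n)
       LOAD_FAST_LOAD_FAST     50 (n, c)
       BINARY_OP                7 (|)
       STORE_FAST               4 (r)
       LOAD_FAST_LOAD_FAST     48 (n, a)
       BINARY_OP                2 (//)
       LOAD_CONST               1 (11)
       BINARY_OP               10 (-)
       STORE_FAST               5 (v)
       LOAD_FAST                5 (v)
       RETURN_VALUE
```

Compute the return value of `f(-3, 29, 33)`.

-395

LOAD_FAST_LOAD_FAST c,c → push 33,33. Stack: [33, 33]
BINARY_OP * → 33 * 33 = 1089. Stack: [1089]
LOAD_FAST_LOAD_FAST c,b → push 33,29. Stack: [1089, 33, 29]
BINARY_OP + → 33 + 29 = 62. Stack: [1089, 62]
BINARY_OP | → 1089 | 62 = 1151. Stack: [1151]
STORE_FAST n → n=1151. Stack: []
LOAD_FAST_LOAD_FAST n,c → push 1151,33. Stack: [1151, 33]
BINARY_OP | → 1151 | 33 = 1151. Stack: [1151]
STORE_FAST r → r=1151. Stack: []
LOAD_FAST_LOAD_FAST n,a → push 1151,-3. Stack: [1151, -3]
BINARY_OP // → 1151 // -3 = -384. Stack: [-384]
LOAD_CONST → push 11. Stack: [-384, 11]
BINARY_OP - → -384 - 11 = -395. Stack: [-395]
STORE_FAST v → v=-395. Stack: []
LOAD_FAST v → push -395. Stack: [-395]
RETURN_VALUE → return -395.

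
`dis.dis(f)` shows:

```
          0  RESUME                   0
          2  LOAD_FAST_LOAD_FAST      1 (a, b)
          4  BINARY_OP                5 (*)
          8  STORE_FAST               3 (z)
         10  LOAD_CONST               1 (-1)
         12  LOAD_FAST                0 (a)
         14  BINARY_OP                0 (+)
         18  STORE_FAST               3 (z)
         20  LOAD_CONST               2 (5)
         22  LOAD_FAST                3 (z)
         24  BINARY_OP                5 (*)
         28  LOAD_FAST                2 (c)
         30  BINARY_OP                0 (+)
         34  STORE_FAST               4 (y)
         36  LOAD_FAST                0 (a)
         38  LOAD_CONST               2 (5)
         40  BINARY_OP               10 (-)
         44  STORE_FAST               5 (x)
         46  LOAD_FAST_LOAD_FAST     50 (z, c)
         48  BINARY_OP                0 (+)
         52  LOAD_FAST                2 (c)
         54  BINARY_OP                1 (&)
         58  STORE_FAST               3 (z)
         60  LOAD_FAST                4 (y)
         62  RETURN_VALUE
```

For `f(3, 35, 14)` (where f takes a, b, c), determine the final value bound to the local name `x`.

LOAD_FAST_LOAD_FAST a,b → push 3,35. Stack: [3, 35]
BINARY_OP * → 3 * 35 = 105. Stack: [105]
STORE_FAST z → z=105. Stack: []
LOAD_CONST → push -1. Stack: [-1]
LOAD_FAST a → push 3. Stack: [-1, 3]
BINARY_OP + → -1 + 3 = 2. Stack: [2]
STORE_FAST z → z=2. Stack: []
LOAD_CONST → push 5. Stack: [5]
LOAD_FAST z → push 2. Stack: [5, 2]
BINARY_OP * → 5 * 2 = 10. Stack: [10]
LOAD_FAST c → push 14. Stack: [10, 14]
BINARY_OP + → 10 + 14 = 24. Stack: [24]
STORE_FAST y → y=24. Stack: []
LOAD_FAST a → push 3. Stack: [3]
LOAD_CONST → push 5. Stack: [3, 5]
BINARY_OP - → 3 - 5 = -2. Stack: [-2]
STORE_FAST x → x=-2. Stack: []
LOAD_FAST_LOAD_FAST z,c → push 2,14. Stack: [2, 14]
BINARY_OP + → 2 + 14 = 16. Stack: [16]
LOAD_FAST c → push 14. Stack: [16, 14]
BINARY_OP & → 16 & 14 = 0. Stack: [0]
STORE_FAST z → z=0. Stack: []
LOAD_FAST y → push 24. Stack: [24]
RETURN_VALUE → return 24.

-2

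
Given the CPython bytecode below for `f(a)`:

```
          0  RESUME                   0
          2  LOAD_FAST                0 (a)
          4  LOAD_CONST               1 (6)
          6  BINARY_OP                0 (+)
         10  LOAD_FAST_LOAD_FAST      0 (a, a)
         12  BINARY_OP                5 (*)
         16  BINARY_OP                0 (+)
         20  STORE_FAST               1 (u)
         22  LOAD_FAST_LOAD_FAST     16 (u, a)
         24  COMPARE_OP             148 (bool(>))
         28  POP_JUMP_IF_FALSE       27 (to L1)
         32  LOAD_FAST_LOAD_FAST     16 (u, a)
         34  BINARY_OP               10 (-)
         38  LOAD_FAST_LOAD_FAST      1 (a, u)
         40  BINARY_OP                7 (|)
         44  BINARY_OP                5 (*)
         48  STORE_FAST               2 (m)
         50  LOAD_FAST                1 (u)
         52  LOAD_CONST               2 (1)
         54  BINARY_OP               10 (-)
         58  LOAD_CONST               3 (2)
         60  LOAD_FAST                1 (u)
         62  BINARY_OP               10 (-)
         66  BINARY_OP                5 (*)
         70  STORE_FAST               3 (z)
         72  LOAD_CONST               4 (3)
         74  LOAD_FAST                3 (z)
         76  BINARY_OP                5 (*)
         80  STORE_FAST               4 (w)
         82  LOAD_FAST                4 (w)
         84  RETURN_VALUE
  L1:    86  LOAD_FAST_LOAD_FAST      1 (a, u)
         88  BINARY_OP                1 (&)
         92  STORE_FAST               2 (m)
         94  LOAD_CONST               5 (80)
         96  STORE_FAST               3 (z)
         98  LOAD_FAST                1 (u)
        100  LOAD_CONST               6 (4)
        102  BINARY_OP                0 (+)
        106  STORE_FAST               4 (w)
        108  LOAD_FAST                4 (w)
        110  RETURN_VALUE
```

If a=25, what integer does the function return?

LOAD_FAST a → push 25. Stack: [25]
LOAD_CONST → push 6. Stack: [25, 6]
BINARY_OP + → 25 + 6 = 31. Stack: [31]
LOAD_FAST_LOAD_FAST a,a → push 25,25. Stack: [31, 25, 25]
BINARY_OP * → 25 * 25 = 625. Stack: [31, 625]
BINARY_OP + → 31 + 625 = 656. Stack: [656]
STORE_FAST u → u=656. Stack: []
LOAD_FAST_LOAD_FAST u,a → push 656,25. Stack: [656, 25]
COMPARE_OP bool(>) → 656 vs 25 = True. Stack: [True]
POP_JUMP_IF_FALSE → pop True; no jump. Stack: []
LOAD_FAST_LOAD_FAST u,a → push 656,25. Stack: [656, 25]
BINARY_OP - → 656 - 25 = 631. Stack: [631]
LOAD_FAST_LOAD_FAST a,u → push 25,656. Stack: [631, 25, 656]
BINARY_OP | → 25 | 656 = 665. Stack: [631, 665]
BINARY_OP * → 631 * 665 = 419615. Stack: [419615]
STORE_FAST m → m=419615. Stack: []
LOAD_FAST u → push 656. Stack: [656]
LOAD_CONST → push 1. Stack: [656, 1]
BINARY_OP - → 656 - 1 = 655. Stack: [655]
LOAD_CONST → push 2. Stack: [655, 2]
LOAD_FAST u → push 656. Stack: [655, 2, 656]
BINARY_OP - → 2 - 656 = -654. Stack: [655, -654]
BINARY_OP * → 655 * -654 = -428370. Stack: [-428370]
STORE_FAST z → z=-428370. Stack: []
LOAD_CONST → push 3. Stack: [3]
LOAD_FAST z → push -428370. Stack: [3, -428370]
BINARY_OP * → 3 * -428370 = -1285110. Stack: [-1285110]
STORE_FAST w → w=-1285110. Stack: []
LOAD_FAST w → push -1285110. Stack: [-1285110]
RETURN_VALUE → return -1285110.

-1285110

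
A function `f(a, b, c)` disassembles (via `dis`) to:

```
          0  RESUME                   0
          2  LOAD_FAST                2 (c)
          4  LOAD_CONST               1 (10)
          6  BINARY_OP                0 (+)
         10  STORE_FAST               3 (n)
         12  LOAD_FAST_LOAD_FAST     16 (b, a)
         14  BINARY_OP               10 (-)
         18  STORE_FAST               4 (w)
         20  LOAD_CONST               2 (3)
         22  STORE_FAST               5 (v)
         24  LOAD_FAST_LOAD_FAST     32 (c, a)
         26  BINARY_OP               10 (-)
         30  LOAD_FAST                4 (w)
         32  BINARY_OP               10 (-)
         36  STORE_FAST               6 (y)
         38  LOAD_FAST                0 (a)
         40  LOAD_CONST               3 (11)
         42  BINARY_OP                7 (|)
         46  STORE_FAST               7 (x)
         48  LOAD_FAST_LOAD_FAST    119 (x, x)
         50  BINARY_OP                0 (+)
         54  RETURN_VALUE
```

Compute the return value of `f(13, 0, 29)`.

LOAD_FAST c → push 29. Stack: [29]
LOAD_CONST → push 10. Stack: [29, 10]
BINARY_OP + → 29 + 10 = 39. Stack: [39]
STORE_FAST n → n=39. Stack: []
LOAD_FAST_LOAD_FAST b,a → push 0,13. Stack: [0, 13]
BINARY_OP - → 0 - 13 = -13. Stack: [-13]
STORE_FAST w → w=-13. Stack: []
LOAD_CONST → push 3. Stack: [3]
STORE_FAST v → v=3. Stack: []
LOAD_FAST_LOAD_FAST c,a → push 29,13. Stack: [29, 13]
BINARY_OP - → 29 - 13 = 16. Stack: [16]
LOAD_FAST w → push -13. Stack: [16, -13]
BINARY_OP - → 16 - -13 = 29. Stack: [29]
STORE_FAST y → y=29. Stack: []
LOAD_FAST a → push 13. Stack: [13]
LOAD_CONST → push 11. Stack: [13, 11]
BINARY_OP | → 13 | 11 = 15. Stack: [15]
STORE_FAST x → x=15. Stack: []
LOAD_FAST_LOAD_FAST x,x → push 15,15. Stack: [15, 15]
BINARY_OP + → 15 + 15 = 30. Stack: [30]
RETURN_VALUE → return 30.

30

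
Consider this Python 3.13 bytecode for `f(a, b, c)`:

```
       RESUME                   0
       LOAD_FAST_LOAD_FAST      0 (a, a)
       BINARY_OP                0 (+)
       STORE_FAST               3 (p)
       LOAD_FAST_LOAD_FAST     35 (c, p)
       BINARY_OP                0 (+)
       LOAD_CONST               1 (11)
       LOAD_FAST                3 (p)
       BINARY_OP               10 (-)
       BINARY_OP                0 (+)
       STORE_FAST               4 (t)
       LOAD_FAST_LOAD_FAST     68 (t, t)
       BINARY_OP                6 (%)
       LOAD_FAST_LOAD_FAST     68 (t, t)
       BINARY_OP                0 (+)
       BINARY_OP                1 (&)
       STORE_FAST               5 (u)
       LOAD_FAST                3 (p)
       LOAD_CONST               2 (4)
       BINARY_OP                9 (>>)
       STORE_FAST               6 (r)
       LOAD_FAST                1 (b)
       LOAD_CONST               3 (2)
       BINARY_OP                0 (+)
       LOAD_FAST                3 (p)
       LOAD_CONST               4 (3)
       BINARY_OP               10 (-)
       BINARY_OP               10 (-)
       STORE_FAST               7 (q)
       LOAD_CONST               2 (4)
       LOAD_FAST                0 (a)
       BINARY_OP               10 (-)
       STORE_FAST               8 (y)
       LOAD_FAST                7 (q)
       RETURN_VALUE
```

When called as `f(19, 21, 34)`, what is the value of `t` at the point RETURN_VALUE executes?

LOAD_FAST_LOAD_FAST a,a → push 19,19. Stack: [19, 19]
BINARY_OP + → 19 + 19 = 38. Stack: [38]
STORE_FAST p → p=38. Stack: []
LOAD_FAST_LOAD_FAST c,p → push 34,38. Stack: [34, 38]
BINARY_OP + → 34 + 38 = 72. Stack: [72]
LOAD_CONST → push 11. Stack: [72, 11]
LOAD_FAST p → push 38. Stack: [72, 11, 38]
BINARY_OP - → 11 - 38 = -27. Stack: [72, -27]
BINARY_OP + → 72 + -27 = 45. Stack: [45]
STORE_FAST t → t=45. Stack: []
LOAD_FAST_LOAD_FAST t,t → push 45,45. Stack: [45, 45]
BINARY_OP % → 45 % 45 = 0. Stack: [0]
LOAD_FAST_LOAD_FAST t,t → push 45,45. Stack: [0, 45, 45]
BINARY_OP + → 45 + 45 = 90. Stack: [0, 90]
BINARY_OP & → 0 & 90 = 0. Stack: [0]
STORE_FAST u → u=0. Stack: []
LOAD_FAST p → push 38. Stack: [38]
LOAD_CONST → push 4. Stack: [38, 4]
BINARY_OP >> → 38 >> 4 = 2. Stack: [2]
STORE_FAST r → r=2. Stack: []
LOAD_FAST b → push 21. Stack: [21]
LOAD_CONST → push 2. Stack: [21, 2]
BINARY_OP + → 21 + 2 = 23. Stack: [23]
LOAD_FAST p → push 38. Stack: [23, 38]
LOAD_CONST → push 3. Stack: [23, 38, 3]
BINARY_OP - → 38 - 3 = 35. Stack: [23, 35]
BINARY_OP - → 23 - 35 = -12. Stack: [-12]
STORE_FAST q → q=-12. Stack: []
LOAD_CONST → push 4. Stack: [4]
LOAD_FAST a → push 19. Stack: [4, 19]
BINARY_OP - → 4 - 19 = -15. Stack: [-15]
STORE_FAST y → y=-15. Stack: []
LOAD_FAST q → push -12. Stack: [-12]
RETURN_VALUE → return -12.

45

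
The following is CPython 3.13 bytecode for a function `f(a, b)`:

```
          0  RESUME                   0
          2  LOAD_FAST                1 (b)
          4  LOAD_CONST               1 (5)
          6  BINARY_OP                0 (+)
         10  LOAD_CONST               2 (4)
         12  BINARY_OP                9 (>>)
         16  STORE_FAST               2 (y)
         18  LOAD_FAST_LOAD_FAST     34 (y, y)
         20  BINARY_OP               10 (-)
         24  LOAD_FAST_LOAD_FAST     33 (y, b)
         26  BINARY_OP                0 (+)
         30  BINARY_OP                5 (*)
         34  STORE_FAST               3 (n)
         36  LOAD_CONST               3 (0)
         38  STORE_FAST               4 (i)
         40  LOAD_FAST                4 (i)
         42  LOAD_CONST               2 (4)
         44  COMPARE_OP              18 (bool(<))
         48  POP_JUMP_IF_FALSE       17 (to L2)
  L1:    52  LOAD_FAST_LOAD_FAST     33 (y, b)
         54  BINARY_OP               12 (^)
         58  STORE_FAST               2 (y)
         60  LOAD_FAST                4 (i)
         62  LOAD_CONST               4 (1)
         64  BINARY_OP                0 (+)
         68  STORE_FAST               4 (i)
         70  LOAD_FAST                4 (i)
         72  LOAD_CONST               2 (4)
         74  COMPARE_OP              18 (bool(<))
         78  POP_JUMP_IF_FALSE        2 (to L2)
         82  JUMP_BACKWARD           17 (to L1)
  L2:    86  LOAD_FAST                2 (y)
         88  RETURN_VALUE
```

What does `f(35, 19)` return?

LOAD_FAST b → push 19. Stack: [19]
LOAD_CONST → push 5. Stack: [19, 5]
BINARY_OP + → 19 + 5 = 24. Stack: [24]
LOAD_CONST → push 4. Stack: [24, 4]
BINARY_OP >> → 24 >> 4 = 1. Stack: [1]
STORE_FAST y → y=1. Stack: []
LOAD_FAST_LOAD_FAST y,y → push 1,1. Stack: [1, 1]
BINARY_OP - → 1 - 1 = 0. Stack: [0]
LOAD_FAST_LOAD_FAST y,b → push 1,19. Stack: [0, 1, 19]
BINARY_OP + → 1 + 19 = 20. Stack: [0, 20]
BINARY_OP * → 0 * 20 = 0. Stack: [0]
STORE_FAST n → n=0. Stack: []
LOAD_CONST → push 0. Stack: [0]
STORE_FAST i → i=0. Stack: []
LOAD_FAST i → push 0. Stack: [0]
LOAD_CONST → push 4. Stack: [0, 4]
COMPARE_OP bool(<) → 0 vs 4 = True. Stack: [True]
POP_JUMP_IF_FALSE → pop True; no jump. Stack: []
LOAD_FAST_LOAD_FAST y,b → push 1,19. Stack: [1, 19]
BINARY_OP ^ → 1 ^ 19 = 18. Stack: [18]
STORE_FAST y → y=18. Stack: []
LOAD_FAST i → push 0. Stack: [0]
LOAD_CONST → push 1. Stack: [0, 1]
BINARY_OP + → 0 + 1 = 1. Stack: [1]
STORE_FAST i → i=1. Stack: []
LOAD_FAST i → push 1. Stack: [1]
LOAD_CONST → push 4. Stack: [1, 4]
COMPARE_OP bool(<) → 1 vs 4 = True. Stack: [True]
POP_JUMP_IF_FALSE → pop True; no jump. Stack: []
LOAD_FAST_LOAD_FAST y,b → push 18,19. Stack: [18, 19]
BINARY_OP ^ → 18 ^ 19 = 1. Stack: [1]
STORE_FAST y → y=1. Stack: []
LOAD_FAST i → push 1. Stack: [1]
LOAD_CONST → push 1. Stack: [1, 1]
BINARY_OP + → 1 + 1 = 2. Stack: [2]
STORE_FAST i → i=2. Stack: []
LOAD_FAST i → push 2. Stack: [2]
LOAD_CONST → push 4. Stack: [2, 4]
COMPARE_OP bool(<) → 2 vs 4 = True. Stack: [True]
POP_JUMP_IF_FALSE → pop True; no jump. Stack: []
LOAD_FAST_LOAD_FAST y,b → push 1,19. Stack: [1, 19]
BINARY_OP ^ → 1 ^ 19 = 18. Stack: [18]
STORE_FAST y → y=18. Stack: []
LOAD_FAST i → push 2. Stack: [2]
LOAD_CONST → push 1. Stack: [2, 1]
BINARY_OP + → 2 + 1 = 3. Stack: [3]
STORE_FAST i → i=3. Stack: []
LOAD_FAST i → push 3. Stack: [3]
LOAD_CONST → push 4. Stack: [3, 4]
COMPARE_OP bool(<) → 3 vs 4 = True. Stack: [True]
POP_JUMP_IF_FALSE → pop True; no jump. Stack: []
LOAD_FAST_LOAD_FAST y,b → push 18,19. Stack: [18, 19]
BINARY_OP ^ → 18 ^ 19 = 1. Stack: [1]
STORE_FAST y → y=1. Stack: []
LOAD_FAST i → push 3. Stack: [3]
LOAD_CONST → push 1. Stack: [3, 1]
BINARY_OP + → 3 + 1 = 4. Stack: [4]
STORE_FAST i → i=4. Stack: []
LOAD_FAST i → push 4. Stack: [4]
LOAD_CONST → push 4. Stack: [4, 4]
COMPARE_OP bool(<) → 4 vs 4 = False. Stack: [False]
POP_JUMP_IF_FALSE → pop False; jump. Stack: []
LOAD_FAST y → push 1. Stack: [1]
RETURN_VALUE → return 1.

1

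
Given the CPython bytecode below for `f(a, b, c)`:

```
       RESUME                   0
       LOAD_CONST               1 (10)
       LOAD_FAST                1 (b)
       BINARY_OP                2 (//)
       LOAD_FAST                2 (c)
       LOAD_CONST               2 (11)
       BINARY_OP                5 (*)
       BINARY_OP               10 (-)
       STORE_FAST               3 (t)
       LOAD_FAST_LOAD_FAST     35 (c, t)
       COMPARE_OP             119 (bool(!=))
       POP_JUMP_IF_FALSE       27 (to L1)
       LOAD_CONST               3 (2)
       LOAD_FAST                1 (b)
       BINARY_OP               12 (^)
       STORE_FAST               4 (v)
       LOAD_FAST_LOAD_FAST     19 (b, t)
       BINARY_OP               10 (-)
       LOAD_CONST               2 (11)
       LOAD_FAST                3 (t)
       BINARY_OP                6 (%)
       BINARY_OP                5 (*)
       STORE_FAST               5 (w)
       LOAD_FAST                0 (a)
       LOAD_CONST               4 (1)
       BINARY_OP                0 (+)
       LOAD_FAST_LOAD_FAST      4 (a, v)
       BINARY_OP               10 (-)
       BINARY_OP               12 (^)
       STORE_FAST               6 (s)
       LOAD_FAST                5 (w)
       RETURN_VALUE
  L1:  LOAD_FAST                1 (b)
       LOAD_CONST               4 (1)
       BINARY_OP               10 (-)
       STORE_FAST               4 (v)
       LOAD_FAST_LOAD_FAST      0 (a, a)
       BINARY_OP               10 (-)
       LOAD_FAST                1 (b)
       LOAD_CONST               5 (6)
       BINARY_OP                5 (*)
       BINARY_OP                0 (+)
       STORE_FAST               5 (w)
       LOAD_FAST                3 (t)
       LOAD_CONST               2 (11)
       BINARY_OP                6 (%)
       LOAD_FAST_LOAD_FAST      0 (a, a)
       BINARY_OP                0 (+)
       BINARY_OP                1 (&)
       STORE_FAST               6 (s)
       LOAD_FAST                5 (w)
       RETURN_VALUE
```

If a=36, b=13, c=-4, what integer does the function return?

-341

LOAD_CONST → push 10. Stack: [10]
LOAD_FAST b → push 13. Stack: [10, 13]
BINARY_OP // → 10 // 13 = 0. Stack: [0]
LOAD_FAST c → push -4. Stack: [0, -4]
LOAD_CONST → push 11. Stack: [0, -4, 11]
BINARY_OP * → -4 * 11 = -44. Stack: [0, -44]
BINARY_OP - → 0 - -44 = 44. Stack: [44]
STORE_FAST t → t=44. Stack: []
LOAD_FAST_LOAD_FAST c,t → push -4,44. Stack: [-4, 44]
COMPARE_OP bool(!=) → -4 vs 44 = True. Stack: [True]
POP_JUMP_IF_FALSE → pop True; no jump. Stack: []
LOAD_CONST → push 2. Stack: [2]
LOAD_FAST b → push 13. Stack: [2, 13]
BINARY_OP ^ → 2 ^ 13 = 15. Stack: [15]
STORE_FAST v → v=15. Stack: []
LOAD_FAST_LOAD_FAST b,t → push 13,44. Stack: [13, 44]
BINARY_OP - → 13 - 44 = -31. Stack: [-31]
LOAD_CONST → push 11. Stack: [-31, 11]
LOAD_FAST t → push 44. Stack: [-31, 11, 44]
BINARY_OP % → 11 % 44 = 11. Stack: [-31, 11]
BINARY_OP * → -31 * 11 = -341. Stack: [-341]
STORE_FAST w → w=-341. Stack: []
LOAD_FAST a → push 36. Stack: [36]
LOAD_CONST → push 1. Stack: [36, 1]
BINARY_OP + → 36 + 1 = 37. Stack: [37]
LOAD_FAST_LOAD_FAST a,v → push 36,15. Stack: [37, 36, 15]
BINARY_OP - → 36 - 15 = 21. Stack: [37, 21]
BINARY_OP ^ → 37 ^ 21 = 48. Stack: [48]
STORE_FAST s → s=48. Stack: []
LOAD_FAST w → push -341. Stack: [-341]
RETURN_VALUE → return -341.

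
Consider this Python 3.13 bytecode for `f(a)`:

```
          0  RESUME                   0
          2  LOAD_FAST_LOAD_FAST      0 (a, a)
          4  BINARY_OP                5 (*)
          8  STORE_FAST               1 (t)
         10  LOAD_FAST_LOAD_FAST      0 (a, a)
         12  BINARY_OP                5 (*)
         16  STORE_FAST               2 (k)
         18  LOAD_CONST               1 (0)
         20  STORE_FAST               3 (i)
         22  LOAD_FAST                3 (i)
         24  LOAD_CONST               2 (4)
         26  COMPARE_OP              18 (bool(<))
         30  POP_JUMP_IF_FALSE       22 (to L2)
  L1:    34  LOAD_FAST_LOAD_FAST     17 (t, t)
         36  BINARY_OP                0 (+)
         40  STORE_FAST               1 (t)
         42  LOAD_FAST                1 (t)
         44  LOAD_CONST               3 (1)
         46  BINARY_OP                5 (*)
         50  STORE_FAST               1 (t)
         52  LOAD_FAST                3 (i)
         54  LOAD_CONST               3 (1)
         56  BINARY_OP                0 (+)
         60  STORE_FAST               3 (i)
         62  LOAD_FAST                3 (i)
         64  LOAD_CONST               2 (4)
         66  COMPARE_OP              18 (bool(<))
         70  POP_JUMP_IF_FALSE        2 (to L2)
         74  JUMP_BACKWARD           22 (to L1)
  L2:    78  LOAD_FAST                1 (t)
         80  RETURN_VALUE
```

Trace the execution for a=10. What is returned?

LOAD_FAST_LOAD_FAST a,a → push 10,10
BINARY_OP * → 10 * 10 = 100
STORE_FAST t → t=100
LOAD_FAST_LOAD_FAST a,a → push 10,10
BINARY_OP * → 10 * 10 = 100
STORE_FAST k → k=100
LOAD_CONST → push 0
STORE_FAST i → i=0
LOAD_FAST i → push 0
LOAD_CONST → push 4
COMPARE_OP bool(<) → 0 vs 4 = True
POP_JUMP_IF_FALSE → pop True; no jump
LOAD_FAST_LOAD_FAST t,t → push 100,100
BINARY_OP + → 100 + 100 = 200
STORE_FAST t → t=200
LOAD_FAST t → push 200
LOAD_CONST → push 1
BINARY_OP * → 200 * 1 = 200
STORE_FAST t → t=200
LOAD_FAST i → push 0
LOAD_CONST → push 1
BINARY_OP + → 0 + 1 = 1
STORE_FAST i → i=1
LOAD_FAST i → push 1
LOAD_CONST → push 4
COMPARE_OP bool(<) → 1 vs 4 = True
POP_JUMP_IF_FALSE → pop True; no jump
LOAD_FAST_LOAD_FAST t,t → push 200,200
BINARY_OP + → 200 + 200 = 400
STORE_FAST t → t=400
LOAD_FAST t → push 400
LOAD_CONST → push 1
BINARY_OP * → 400 * 1 = 400
STORE_FAST t → t=400
LOAD_FAST i → push 1
LOAD_CONST → push 1
BINARY_OP + → 1 + 1 = 2
STORE_FAST i → i=2
LOAD_FAST i → push 2
LOAD_CONST → push 4
COMPARE_OP bool(<) → 2 vs 4 = True
POP_JUMP_IF_FALSE → pop True; no jump
LOAD_FAST_LOAD_FAST t,t → push 400,400
BINARY_OP + → 400 + 400 = 800
STORE_FAST t → t=800
LOAD_FAST t → push 800
LOAD_CONST → push 1
BINARY_OP * → 800 * 1 = 800
STORE_FAST t → t=800
LOAD_FAST i → push 2
LOAD_CONST → push 1
BINARY_OP + → 2 + 1 = 3
STORE_FAST i → i=3
LOAD_FAST i → push 3
LOAD_CONST → push 4
COMPARE_OP bool(<) → 3 vs 4 = True
POP_JUMP_IF_FALSE → pop True; no jump
LOAD_FAST_LOAD_FAST t,t → push 800,800
BINARY_OP + → 800 + 800 = 1600
STORE_FAST t → t=1600
LOAD_FAST t → push 1600
LOAD_CONST → push 1
BINARY_OP * → 1600 * 1 = 1600
STORE_FAST t → t=1600
LOAD_FAST i → push 3
LOAD_CONST → push 1
BINARY_OP + → 3 + 1 = 4
STORE_FAST i → i=4
LOAD_FAST i → push 4
LOAD_CONST → push 4
COMPARE_OP bool(<) → 4 vs 4 = False
POP_JUMP_IF_FALSE → pop False; jump
LOAD_FAST t → push 1600
RETURN_VALUE → return 1600.

1600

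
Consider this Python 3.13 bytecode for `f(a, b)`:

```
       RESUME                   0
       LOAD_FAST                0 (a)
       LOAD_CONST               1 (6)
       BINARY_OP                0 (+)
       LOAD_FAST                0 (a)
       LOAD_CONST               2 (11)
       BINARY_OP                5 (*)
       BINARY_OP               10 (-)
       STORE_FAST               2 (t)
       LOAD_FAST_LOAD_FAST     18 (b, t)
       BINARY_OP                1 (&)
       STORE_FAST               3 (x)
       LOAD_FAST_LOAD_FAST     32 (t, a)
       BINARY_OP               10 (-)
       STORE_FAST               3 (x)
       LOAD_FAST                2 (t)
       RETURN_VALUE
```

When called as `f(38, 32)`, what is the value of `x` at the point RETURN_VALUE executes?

LOAD_FAST a → push 38. Stack: [38]
LOAD_CONST → push 6. Stack: [38, 6]
BINARY_OP + → 38 + 6 = 44. Stack: [44]
LOAD_FAST a → push 38. Stack: [44, 38]
LOAD_CONST → push 11. Stack: [44, 38, 11]
BINARY_OP * → 38 * 11 = 418. Stack: [44, 418]
BINARY_OP - → 44 - 418 = -374. Stack: [-374]
STORE_FAST t → t=-374. Stack: []
LOAD_FAST_LOAD_FAST b,t → push 32,-374. Stack: [32, -374]
BINARY_OP & → 32 & -374 = 0. Stack: [0]
STORE_FAST x → x=0. Stack: []
LOAD_FAST_LOAD_FAST t,a → push -374,38. Stack: [-374, 38]
BINARY_OP - → -374 - 38 = -412. Stack: [-412]
STORE_FAST x → x=-412. Stack: []
LOAD_FAST t → push -374. Stack: [-374]
RETURN_VALUE → return -374.

-412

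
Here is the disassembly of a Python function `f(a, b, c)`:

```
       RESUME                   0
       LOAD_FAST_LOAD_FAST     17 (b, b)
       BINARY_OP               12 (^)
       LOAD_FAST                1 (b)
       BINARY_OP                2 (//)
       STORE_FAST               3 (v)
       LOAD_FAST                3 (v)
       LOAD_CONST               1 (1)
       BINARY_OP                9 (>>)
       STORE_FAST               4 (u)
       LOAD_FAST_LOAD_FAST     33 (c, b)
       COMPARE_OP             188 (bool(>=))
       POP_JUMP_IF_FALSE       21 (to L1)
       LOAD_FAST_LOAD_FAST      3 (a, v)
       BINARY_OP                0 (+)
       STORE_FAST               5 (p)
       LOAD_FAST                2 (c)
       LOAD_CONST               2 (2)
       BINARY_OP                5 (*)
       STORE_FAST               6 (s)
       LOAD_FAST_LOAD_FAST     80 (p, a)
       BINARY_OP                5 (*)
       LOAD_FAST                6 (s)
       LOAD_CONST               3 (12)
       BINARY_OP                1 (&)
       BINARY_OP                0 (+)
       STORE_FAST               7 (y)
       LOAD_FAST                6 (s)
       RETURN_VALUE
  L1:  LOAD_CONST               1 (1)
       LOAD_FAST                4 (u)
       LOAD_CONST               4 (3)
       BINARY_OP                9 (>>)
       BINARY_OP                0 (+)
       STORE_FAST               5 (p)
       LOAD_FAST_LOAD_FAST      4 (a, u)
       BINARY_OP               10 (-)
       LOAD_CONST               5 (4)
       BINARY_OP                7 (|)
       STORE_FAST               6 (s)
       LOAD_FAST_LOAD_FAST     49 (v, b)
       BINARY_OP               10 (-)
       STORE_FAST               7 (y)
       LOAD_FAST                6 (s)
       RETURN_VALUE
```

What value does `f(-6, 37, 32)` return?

LOAD_FAST_LOAD_FAST b,b → push 37,37. Stack: [37, 37]
BINARY_OP ^ → 37 ^ 37 = 0. Stack: [0]
LOAD_FAST b → push 37. Stack: [0, 37]
BINARY_OP // → 0 // 37 = 0. Stack: [0]
STORE_FAST v → v=0. Stack: []
LOAD_FAST v → push 0. Stack: [0]
LOAD_CONST → push 1. Stack: [0, 1]
BINARY_OP >> → 0 >> 1 = 0. Stack: [0]
STORE_FAST u → u=0. Stack: []
LOAD_FAST_LOAD_FAST c,b → push 32,37. Stack: [32, 37]
COMPARE_OP bool(>=) → 32 vs 37 = False. Stack: [False]
POP_JUMP_IF_FALSE → pop False; jump. Stack: []
LOAD_CONST → push 1. Stack: [1]
LOAD_FAST u → push 0. Stack: [1, 0]
LOAD_CONST → push 3. Stack: [1, 0, 3]
BINARY_OP >> → 0 >> 3 = 0. Stack: [1, 0]
BINARY_OP + → 1 + 0 = 1. Stack: [1]
STORE_FAST p → p=1. Stack: []
LOAD_FAST_LOAD_FAST a,u → push -6,0. Stack: [-6, 0]
BINARY_OP - → -6 - 0 = -6. Stack: [-6]
LOAD_CONST → push 4. Stack: [-6, 4]
BINARY_OP | → -6 | 4 = -2. Stack: [-2]
STORE_FAST s → s=-2. Stack: []
LOAD_FAST_LOAD_FAST v,b → push 0,37. Stack: [0, 37]
BINARY_OP - → 0 - 37 = -37. Stack: [-37]
STORE_FAST y → y=-37. Stack: []
LOAD_FAST s → push -2. Stack: [-2]
RETURN_VALUE → return -2.

-2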